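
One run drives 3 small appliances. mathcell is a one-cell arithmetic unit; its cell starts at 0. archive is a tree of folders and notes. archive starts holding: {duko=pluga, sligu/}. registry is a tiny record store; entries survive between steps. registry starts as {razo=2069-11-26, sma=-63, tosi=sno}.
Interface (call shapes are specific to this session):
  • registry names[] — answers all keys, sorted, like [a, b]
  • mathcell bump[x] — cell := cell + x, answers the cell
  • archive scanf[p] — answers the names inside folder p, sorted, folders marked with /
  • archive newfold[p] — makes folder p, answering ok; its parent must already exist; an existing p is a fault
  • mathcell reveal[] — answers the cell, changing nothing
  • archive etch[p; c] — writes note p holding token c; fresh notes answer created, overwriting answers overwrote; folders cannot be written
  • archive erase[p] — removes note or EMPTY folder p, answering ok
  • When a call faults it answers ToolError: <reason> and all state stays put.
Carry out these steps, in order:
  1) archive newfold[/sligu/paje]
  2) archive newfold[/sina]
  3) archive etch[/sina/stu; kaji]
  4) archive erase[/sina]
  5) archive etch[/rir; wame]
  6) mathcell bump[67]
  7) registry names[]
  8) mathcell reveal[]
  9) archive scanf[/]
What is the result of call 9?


Then archive newfold using p: /sligu/paje, and get ok.
I call archive newfold using p: /sina, which returns ok.
Calling archive etch using p: /sina/stu, c: kaji, and observe created.
I use archive erase using p: /sina, → ToolError: not empty.
I try archive etch using p: /rir, c: wame, which returns created.
I invoke mathcell bump using x: 67, giving 67.
Calling registry names, yielding [razo, sma, tosi].
I call mathcell reveal(), → 67.
I use archive scanf using p: /, yielding [duko, rir, sina/, sligu/].

Answer: [duko, rir, sina/, sligu/]


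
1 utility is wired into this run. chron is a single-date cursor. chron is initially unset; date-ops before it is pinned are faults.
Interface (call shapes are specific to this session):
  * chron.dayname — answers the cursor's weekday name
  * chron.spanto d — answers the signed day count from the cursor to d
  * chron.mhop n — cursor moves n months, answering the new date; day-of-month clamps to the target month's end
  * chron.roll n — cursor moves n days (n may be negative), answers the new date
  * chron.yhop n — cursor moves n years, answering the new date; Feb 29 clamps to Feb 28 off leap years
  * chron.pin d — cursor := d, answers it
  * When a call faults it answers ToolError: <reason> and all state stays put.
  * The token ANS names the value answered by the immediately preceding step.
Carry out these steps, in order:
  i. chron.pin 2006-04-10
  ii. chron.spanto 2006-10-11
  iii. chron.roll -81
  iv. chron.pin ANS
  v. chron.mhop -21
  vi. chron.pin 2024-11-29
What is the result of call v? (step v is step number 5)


CALL chron.pin[d='2006-04-10']
RET  2006-04-10
CALL chron.spanto[d='2006-10-11']
RET  184
CALL chron.roll[n='-81']
RET  2006-01-19
CALL chron.pin[d='ANS']
RET  2006-01-19
CALL chron.mhop[n='-21']
RET  2004-04-19
CALL chron.pin[d='2024-11-29']
RET  2024-11-29

Answer: 2004-04-19


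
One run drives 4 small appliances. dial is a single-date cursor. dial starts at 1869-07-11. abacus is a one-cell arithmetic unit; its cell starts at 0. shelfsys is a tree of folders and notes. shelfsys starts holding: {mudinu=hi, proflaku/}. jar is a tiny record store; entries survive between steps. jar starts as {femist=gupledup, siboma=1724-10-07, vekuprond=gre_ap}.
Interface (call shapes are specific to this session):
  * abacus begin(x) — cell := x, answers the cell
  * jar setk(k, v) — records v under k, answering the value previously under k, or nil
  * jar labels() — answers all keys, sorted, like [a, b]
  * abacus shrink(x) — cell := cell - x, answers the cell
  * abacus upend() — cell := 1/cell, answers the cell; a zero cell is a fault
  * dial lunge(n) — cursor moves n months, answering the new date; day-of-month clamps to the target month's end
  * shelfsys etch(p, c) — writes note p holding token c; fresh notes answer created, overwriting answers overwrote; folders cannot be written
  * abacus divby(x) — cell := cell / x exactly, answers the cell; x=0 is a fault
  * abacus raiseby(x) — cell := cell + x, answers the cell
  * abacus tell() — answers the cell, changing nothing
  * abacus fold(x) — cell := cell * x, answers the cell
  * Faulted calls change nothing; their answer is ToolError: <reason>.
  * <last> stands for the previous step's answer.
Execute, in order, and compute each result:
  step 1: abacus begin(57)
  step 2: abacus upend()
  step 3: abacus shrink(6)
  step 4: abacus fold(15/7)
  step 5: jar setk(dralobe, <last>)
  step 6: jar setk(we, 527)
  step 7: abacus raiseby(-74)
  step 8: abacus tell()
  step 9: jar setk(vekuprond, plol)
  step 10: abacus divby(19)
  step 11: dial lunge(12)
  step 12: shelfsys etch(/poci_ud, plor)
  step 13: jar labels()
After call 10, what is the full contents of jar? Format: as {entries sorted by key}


·→ abacus begin(57)
·← 57
·→ abacus upend()
·← 1/57
·→ abacus shrink(6)
·← -341/57
·→ abacus fold(15/7)
·← -1705/133
·→ jar setk(dralobe, <last>)
·← nil
·→ jar setk(we, 527)
·← nil
·→ abacus raiseby(-74)
·← -11547/133
·→ abacus tell()
·← -11547/133
·→ jar setk(vekuprond, plol)
·← gre_ap
·→ abacus divby(19)
·← -11547/2527
·→ dial lunge(12)
·← 1870-07-11
·→ shelfsys etch(/poci_ud, plor)
·← created
·→ jar labels()
·← [dralobe, femist, siboma, vekuprond, we]

Answer: {dralobe=-1705/133, femist=gupledup, siboma=1724-10-07, vekuprond=plol, we=527}


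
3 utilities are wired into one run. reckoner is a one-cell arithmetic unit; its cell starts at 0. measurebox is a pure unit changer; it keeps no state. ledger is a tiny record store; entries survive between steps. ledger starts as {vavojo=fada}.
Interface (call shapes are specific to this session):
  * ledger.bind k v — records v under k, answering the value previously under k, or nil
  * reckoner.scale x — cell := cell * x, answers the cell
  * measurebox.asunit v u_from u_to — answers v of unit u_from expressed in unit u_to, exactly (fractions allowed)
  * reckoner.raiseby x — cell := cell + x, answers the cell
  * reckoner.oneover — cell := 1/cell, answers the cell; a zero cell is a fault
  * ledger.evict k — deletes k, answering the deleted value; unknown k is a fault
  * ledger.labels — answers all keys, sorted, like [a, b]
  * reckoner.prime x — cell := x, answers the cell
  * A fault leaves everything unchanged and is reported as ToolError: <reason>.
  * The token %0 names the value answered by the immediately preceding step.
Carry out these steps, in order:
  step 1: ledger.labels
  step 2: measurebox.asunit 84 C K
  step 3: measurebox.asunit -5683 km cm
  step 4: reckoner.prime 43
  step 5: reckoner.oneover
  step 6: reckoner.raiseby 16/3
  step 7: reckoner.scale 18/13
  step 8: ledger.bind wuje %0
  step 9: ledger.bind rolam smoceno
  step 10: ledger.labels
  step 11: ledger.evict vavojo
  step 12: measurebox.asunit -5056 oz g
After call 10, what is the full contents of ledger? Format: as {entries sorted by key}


> labels
[out] [vavojo]
> asunit v=84 u_from=C u_to=K
[out] 7143/20
> asunit v=-5683 u_from=km u_to=cm
[out] -568300000
> prime x=43
[out] 43
> oneover
[out] 1/43
> raiseby x=16/3
[out] 691/129
> scale x=18/13
[out] 4146/559
> bind k=wuje v=%0
[out] nil
> bind k=rolam v=smoceno
[out] nil
> labels
[out] [rolam, vavojo, wuje]
> evict k=vavojo
[out] fada
> asunit v=-5056 u_from=oz u_to=g
[out] -3583379723/25000

Answer: {rolam=smoceno, vavojo=fada, wuje=4146/559}


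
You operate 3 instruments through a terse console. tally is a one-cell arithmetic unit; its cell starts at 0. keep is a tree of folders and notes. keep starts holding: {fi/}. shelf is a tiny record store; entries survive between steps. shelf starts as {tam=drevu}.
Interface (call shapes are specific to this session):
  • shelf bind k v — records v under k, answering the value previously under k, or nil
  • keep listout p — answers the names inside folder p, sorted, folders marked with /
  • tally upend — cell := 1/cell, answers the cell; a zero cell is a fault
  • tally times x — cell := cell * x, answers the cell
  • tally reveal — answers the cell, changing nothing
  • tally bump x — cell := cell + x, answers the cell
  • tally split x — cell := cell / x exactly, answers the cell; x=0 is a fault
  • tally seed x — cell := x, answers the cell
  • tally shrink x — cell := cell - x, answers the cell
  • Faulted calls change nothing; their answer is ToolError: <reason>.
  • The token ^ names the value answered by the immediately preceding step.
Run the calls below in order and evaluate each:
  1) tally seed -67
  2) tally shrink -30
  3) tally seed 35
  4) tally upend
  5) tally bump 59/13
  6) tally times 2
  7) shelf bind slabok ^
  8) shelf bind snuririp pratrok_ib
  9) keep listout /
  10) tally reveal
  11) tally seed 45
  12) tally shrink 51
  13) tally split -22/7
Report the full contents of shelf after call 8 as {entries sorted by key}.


Answer: {slabok=4156/455, snuririp=pratrok_ib, tam=drevu}

Derivation:
Do: tally seed[-67]
See: -67
Do: tally shrink[-30]
See: -37
Do: tally seed[35]
See: 35
Do: tally upend[]
See: 1/35
Do: tally bump[59/13]
See: 2078/455
Do: tally times[2]
See: 4156/455
Do: shelf bind[slabok; ^]
See: nil
Do: shelf bind[snuririp; pratrok_ib]
See: nil
Do: keep listout[/]
See: [fi/]
Do: tally reveal[]
See: 4156/455
Do: tally seed[45]
See: 45
Do: tally shrink[51]
See: -6
Do: tally split[-22/7]
See: 21/11


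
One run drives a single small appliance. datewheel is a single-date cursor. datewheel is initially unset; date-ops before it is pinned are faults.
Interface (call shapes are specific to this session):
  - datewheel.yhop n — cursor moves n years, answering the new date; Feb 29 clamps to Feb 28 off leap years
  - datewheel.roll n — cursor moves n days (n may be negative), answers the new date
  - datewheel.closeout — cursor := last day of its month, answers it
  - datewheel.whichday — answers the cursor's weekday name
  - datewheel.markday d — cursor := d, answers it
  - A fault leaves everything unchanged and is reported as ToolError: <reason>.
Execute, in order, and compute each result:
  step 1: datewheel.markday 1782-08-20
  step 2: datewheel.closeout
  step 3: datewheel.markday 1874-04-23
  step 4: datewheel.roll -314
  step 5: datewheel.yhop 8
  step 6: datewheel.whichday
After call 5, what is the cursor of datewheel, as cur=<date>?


% datewheel.markday(d: 1782-08-20) : 1782-08-20
% datewheel.closeout() : 1782-08-31
% datewheel.markday(d: 1874-04-23) : 1874-04-23
% datewheel.roll(n: -314) : 1873-06-13
% datewheel.yhop(n: 8) : 1881-06-13
% datewheel.whichday() : Monday

Answer: cur=1881-06-13


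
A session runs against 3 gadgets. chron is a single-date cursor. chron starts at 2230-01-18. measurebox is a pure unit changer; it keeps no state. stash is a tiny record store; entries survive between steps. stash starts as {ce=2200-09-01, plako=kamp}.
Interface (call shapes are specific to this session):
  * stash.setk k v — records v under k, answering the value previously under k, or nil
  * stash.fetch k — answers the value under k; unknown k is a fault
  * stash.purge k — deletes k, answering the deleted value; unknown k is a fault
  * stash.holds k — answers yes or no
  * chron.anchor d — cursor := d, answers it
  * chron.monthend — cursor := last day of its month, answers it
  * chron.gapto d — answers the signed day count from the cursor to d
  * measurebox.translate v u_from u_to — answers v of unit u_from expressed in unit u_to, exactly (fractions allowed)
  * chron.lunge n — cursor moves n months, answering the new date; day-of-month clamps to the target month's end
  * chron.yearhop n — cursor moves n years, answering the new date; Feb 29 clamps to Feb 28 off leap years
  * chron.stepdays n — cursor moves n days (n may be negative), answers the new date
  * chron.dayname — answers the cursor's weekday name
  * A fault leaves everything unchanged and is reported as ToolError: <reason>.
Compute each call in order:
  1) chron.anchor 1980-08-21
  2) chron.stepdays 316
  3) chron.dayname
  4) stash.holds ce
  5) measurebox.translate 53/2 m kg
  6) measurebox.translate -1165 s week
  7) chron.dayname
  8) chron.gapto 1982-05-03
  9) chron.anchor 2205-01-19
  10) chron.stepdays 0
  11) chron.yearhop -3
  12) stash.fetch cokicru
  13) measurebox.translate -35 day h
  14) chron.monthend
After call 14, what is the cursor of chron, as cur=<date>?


Answer: cur=2202-01-31

Derivation:
;; anchor(d: 1980-08-21) : 1980-08-21
;; stepdays(n: 316) : 1981-07-03
;; dayname() : Friday
;; holds(k: ce) : yes
;; translate(v: 53/2, u_from: m, u_to: kg) : ToolError: incompatible units
;; translate(v: -1165, u_from: s, u_to: week) : -233/120960
;; dayname() : Friday
;; gapto(d: 1982-05-03) : 304
;; anchor(d: 2205-01-19) : 2205-01-19
;; stepdays(n: 0) : 2205-01-19
;; yearhop(n: -3) : 2202-01-19
;; fetch(k: cokicru) : ToolError: no such key cokicru
;; translate(v: -35, u_from: day, u_to: h) : -840
;; monthend() : 2202-01-31


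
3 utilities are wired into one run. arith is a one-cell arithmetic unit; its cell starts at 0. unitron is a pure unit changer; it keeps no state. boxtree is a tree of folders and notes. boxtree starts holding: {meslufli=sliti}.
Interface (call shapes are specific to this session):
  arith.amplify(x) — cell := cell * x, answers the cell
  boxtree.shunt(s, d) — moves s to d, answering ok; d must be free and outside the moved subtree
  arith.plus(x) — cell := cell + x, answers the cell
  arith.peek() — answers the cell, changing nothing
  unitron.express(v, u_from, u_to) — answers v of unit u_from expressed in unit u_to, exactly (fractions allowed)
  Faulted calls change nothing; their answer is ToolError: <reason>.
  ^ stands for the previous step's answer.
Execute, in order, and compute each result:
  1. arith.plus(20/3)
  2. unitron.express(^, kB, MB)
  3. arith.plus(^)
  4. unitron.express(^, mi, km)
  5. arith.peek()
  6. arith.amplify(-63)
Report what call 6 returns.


> arith.plus x: 20/3
[out] 20/3
> unitron.express v: ^ u_from: kB u_to: MB
[out] 1/150
> arith.plus x: ^
[out] 1001/150
> unitron.express v: ^ u_from: mi u_to: km
[out] 4195191/390625
> arith.peek
[out] 1001/150
> arith.amplify x: -63
[out] -21021/50

Answer: -21021/50


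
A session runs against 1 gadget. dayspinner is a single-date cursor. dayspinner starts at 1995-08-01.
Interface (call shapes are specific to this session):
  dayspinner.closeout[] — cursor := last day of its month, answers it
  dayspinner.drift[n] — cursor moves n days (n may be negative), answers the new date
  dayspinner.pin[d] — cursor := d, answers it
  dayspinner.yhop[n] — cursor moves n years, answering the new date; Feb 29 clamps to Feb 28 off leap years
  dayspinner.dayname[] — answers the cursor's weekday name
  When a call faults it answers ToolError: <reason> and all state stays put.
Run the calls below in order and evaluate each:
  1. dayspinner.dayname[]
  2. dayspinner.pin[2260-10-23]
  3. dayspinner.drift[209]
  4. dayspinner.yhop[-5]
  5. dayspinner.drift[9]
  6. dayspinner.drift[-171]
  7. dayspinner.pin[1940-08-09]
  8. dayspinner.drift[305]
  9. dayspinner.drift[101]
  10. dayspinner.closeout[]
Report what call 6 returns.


>>> dayspinner.dayname
[out] Tuesday
>>> dayspinner.pin d→2260-10-23
[out] 2260-10-23
>>> dayspinner.drift n→209
[out] 2261-05-20
>>> dayspinner.yhop n→-5
[out] 2256-05-20
>>> dayspinner.drift n→9
[out] 2256-05-29
>>> dayspinner.drift n→-171
[out] 2255-12-10
>>> dayspinner.pin d→1940-08-09
[out] 1940-08-09
>>> dayspinner.drift n→305
[out] 1941-06-10
>>> dayspinner.drift n→101
[out] 1941-09-19
>>> dayspinner.closeout
[out] 1941-09-30

Answer: 2255-12-10


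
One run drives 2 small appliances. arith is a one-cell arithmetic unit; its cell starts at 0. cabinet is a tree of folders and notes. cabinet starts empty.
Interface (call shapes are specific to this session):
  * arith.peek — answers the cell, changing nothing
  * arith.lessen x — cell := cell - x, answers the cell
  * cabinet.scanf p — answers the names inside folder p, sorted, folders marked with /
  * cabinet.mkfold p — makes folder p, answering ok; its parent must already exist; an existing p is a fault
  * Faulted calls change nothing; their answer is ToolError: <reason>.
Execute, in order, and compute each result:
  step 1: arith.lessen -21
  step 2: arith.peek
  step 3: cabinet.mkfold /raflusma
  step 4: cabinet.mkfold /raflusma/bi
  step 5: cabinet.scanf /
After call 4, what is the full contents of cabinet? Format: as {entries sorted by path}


Answer: {raflusma/, raflusma/bi/}

Derivation:
>>> arith.lessen -21
:: 21
>>> arith.peek
:: 21
>>> cabinet.mkfold /raflusma
:: ok
>>> cabinet.mkfold /raflusma/bi
:: ok
>>> cabinet.scanf /
:: [raflusma/]


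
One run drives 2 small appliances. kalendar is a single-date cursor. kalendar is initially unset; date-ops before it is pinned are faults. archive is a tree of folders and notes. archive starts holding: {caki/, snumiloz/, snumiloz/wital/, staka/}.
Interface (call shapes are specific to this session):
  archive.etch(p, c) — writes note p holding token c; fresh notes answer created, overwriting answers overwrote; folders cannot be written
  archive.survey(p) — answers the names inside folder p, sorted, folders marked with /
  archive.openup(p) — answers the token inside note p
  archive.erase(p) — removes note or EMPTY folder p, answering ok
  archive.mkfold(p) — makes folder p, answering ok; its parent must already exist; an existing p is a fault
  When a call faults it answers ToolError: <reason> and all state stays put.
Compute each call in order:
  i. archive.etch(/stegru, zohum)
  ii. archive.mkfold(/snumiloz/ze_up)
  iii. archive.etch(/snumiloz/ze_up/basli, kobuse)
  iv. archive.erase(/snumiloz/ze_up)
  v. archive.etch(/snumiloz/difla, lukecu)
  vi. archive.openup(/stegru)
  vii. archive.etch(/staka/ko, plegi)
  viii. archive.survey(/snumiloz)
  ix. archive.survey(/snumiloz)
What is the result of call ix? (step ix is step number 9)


Now I run archive.etch with p=/stegru, c=zohum: created.
Using archive.mkfold with p=/snumiloz/ze_up, and get ok.
Next I call archive.etch with p=/snumiloz/ze_up/basli, c=kobuse, which returns created.
I run archive.erase with p=/snumiloz/ze_up, yielding ToolError: not empty.
I run archive.etch with p=/snumiloz/difla, c=lukecu, yielding created.
Calling archive.openup with p=/stegru, — result: zohum.
Next I call archive.etch with p=/staka/ko, c=plegi, and get created.
Then archive.survey with p=/snumiloz, and observe [difla, wital/, ze_up/].
I run archive.survey with p=/snumiloz, → [difla, wital/, ze_up/].

Answer: [difla, wital/, ze_up/]


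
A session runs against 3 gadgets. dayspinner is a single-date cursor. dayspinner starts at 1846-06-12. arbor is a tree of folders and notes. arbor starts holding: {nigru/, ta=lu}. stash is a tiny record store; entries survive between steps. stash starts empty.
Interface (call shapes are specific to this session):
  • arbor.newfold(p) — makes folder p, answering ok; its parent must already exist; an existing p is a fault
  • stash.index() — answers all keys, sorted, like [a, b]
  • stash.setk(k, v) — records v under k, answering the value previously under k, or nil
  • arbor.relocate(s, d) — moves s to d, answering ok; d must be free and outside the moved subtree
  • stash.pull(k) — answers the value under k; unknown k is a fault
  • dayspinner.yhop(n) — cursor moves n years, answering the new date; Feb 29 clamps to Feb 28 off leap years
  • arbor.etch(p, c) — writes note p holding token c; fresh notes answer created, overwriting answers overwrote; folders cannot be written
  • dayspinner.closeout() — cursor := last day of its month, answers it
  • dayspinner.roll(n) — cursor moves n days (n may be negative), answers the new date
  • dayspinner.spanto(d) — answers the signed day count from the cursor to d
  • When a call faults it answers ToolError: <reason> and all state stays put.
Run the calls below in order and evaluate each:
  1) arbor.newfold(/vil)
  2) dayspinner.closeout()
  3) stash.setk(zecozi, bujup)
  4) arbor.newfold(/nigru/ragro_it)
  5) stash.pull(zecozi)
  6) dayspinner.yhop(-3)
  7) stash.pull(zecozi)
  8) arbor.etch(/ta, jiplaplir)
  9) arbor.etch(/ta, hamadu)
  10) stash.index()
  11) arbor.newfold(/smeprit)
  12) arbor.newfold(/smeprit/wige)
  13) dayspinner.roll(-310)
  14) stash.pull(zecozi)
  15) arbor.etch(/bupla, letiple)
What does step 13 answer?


>> arbor.newfold(p: /vil)
<< ok
>> dayspinner.closeout()
<< 1846-06-30
>> stash.setk(k: zecozi, v: bujup)
<< nil
>> arbor.newfold(p: /nigru/ragro_it)
<< ok
>> stash.pull(k: zecozi)
<< bujup
>> dayspinner.yhop(n: -3)
<< 1843-06-30
>> stash.pull(k: zecozi)
<< bujup
>> arbor.etch(p: /ta, c: jiplaplir)
<< overwrote
>> arbor.etch(p: /ta, c: hamadu)
<< overwrote
>> stash.index()
<< [zecozi]
>> arbor.newfold(p: /smeprit)
<< ok
>> arbor.newfold(p: /smeprit/wige)
<< ok
>> dayspinner.roll(n: -310)
<< 1842-08-24
>> stash.pull(k: zecozi)
<< bujup
>> arbor.etch(p: /bupla, c: letiple)
<< created

Answer: 1842-08-24


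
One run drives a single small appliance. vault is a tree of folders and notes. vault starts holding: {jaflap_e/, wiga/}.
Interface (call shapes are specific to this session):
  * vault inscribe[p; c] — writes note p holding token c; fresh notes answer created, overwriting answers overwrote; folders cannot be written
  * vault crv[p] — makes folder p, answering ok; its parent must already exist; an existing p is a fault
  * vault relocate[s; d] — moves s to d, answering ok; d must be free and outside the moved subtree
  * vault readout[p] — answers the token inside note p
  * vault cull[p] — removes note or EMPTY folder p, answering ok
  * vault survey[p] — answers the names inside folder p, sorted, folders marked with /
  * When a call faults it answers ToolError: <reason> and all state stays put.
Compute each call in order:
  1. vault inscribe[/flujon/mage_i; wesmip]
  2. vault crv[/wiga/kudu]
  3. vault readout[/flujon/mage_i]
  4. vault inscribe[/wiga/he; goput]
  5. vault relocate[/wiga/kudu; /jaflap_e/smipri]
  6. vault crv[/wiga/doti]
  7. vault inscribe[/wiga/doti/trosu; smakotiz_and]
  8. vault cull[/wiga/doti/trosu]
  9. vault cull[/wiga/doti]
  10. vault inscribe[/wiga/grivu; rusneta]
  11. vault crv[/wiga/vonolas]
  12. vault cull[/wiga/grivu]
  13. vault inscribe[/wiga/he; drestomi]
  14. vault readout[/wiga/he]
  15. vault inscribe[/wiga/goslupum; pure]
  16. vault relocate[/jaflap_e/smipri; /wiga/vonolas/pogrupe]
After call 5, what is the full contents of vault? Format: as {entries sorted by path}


$ vault inscribe p='/flujon/mage_i' c='wesmip'
= ToolError: no parent
$ vault crv p='/wiga/kudu'
= ok
$ vault readout p='/flujon/mage_i'
= ToolError: not found
$ vault inscribe p='/wiga/he' c='goput'
= created
$ vault relocate s='/wiga/kudu' d='/jaflap_e/smipri'
= ok
$ vault crv p='/wiga/doti'
= ok
$ vault inscribe p='/wiga/doti/trosu' c='smakotiz_and'
= created
$ vault cull p='/wiga/doti/trosu'
= ok
$ vault cull p='/wiga/doti'
= ok
$ vault inscribe p='/wiga/grivu' c='rusneta'
= created
$ vault crv p='/wiga/vonolas'
= ok
$ vault cull p='/wiga/grivu'
= ok
$ vault inscribe p='/wiga/he' c='drestomi'
= overwrote
$ vault readout p='/wiga/he'
= drestomi
$ vault inscribe p='/wiga/goslupum' c='pure'
= created
$ vault relocate s='/jaflap_e/smipri' d='/wiga/vonolas/pogrupe'
= ok

Answer: {jaflap_e/, jaflap_e/smipri/, wiga/, wiga/he=goput}


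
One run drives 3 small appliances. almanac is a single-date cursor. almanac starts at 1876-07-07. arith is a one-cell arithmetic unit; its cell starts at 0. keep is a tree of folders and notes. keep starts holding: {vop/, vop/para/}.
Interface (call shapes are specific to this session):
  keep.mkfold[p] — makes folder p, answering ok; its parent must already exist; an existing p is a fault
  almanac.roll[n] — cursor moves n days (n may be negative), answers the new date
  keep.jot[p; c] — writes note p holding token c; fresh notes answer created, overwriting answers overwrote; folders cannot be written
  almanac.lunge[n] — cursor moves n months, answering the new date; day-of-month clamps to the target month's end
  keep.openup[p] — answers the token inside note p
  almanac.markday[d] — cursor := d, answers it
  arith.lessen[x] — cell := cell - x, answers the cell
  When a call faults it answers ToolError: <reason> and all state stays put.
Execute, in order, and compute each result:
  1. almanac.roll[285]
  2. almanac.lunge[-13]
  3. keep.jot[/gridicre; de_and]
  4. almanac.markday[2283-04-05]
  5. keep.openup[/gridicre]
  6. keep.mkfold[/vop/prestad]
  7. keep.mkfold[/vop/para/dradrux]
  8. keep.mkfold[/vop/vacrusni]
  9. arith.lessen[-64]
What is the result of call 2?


Answer: 1876-03-18

Derivation:
Do: roll[n='285']
See: 1877-04-18
Do: lunge[n='-13']
See: 1876-03-18
Do: jot[p='/gridicre'; c='de_and']
See: created
Do: markday[d='2283-04-05']
See: 2283-04-05
Do: openup[p='/gridicre']
See: de_and
Do: mkfold[p='/vop/prestad']
See: ok
Do: mkfold[p='/vop/para/dradrux']
See: ok
Do: mkfold[p='/vop/vacrusni']
See: ok
Do: lessen[x='-64']
See: 64


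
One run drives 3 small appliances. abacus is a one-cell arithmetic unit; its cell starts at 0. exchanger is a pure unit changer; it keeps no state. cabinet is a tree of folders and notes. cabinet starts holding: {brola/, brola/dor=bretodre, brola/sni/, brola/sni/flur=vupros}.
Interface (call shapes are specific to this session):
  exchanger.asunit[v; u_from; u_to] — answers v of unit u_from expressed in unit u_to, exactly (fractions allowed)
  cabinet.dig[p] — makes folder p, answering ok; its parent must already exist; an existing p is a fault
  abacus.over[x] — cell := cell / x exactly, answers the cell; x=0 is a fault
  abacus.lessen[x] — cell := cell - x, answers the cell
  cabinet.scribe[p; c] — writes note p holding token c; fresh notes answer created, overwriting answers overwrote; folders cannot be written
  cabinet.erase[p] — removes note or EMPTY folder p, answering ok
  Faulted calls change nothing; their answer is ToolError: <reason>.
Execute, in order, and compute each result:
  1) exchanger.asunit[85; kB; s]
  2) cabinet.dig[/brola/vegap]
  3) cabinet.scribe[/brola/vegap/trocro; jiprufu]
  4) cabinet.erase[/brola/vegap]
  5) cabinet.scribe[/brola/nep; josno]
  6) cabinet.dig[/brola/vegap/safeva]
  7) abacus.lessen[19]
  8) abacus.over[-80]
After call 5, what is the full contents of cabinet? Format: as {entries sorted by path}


~$ exchanger.asunit v='85' u_from='kB' u_to='s'
  ToolError: incompatible units
~$ cabinet.dig p='/brola/vegap'
  ok
~$ cabinet.scribe p='/brola/vegap/trocro' c='jiprufu'
  created
~$ cabinet.erase p='/brola/vegap'
  ToolError: not empty
~$ cabinet.scribe p='/brola/nep' c='josno'
  created
~$ cabinet.dig p='/brola/vegap/safeva'
  ok
~$ abacus.lessen x='19'
  -19
~$ abacus.over x='-80'
  19/80

Answer: {brola/, brola/dor=bretodre, brola/nep=josno, brola/sni/, brola/sni/flur=vupros, brola/vegap/, brola/vegap/trocro=jiprufu}


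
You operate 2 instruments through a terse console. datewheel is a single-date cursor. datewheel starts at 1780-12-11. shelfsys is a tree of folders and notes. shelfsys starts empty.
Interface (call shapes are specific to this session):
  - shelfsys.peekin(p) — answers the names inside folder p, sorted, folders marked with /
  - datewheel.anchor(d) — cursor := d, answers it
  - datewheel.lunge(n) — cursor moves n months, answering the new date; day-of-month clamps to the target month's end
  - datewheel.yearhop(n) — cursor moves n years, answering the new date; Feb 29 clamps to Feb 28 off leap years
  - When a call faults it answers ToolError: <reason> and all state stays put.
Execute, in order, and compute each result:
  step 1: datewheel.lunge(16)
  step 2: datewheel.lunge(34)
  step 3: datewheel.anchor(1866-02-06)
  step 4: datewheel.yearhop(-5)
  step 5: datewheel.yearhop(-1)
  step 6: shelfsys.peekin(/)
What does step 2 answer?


$ datewheel.lunge n=16
:: 1782-04-11
$ datewheel.lunge n=34
:: 1785-02-11
$ datewheel.anchor d=1866-02-06
:: 1866-02-06
$ datewheel.yearhop n=-5
:: 1861-02-06
$ datewheel.yearhop n=-1
:: 1860-02-06
$ shelfsys.peekin p=/
:: []

Answer: 1785-02-11


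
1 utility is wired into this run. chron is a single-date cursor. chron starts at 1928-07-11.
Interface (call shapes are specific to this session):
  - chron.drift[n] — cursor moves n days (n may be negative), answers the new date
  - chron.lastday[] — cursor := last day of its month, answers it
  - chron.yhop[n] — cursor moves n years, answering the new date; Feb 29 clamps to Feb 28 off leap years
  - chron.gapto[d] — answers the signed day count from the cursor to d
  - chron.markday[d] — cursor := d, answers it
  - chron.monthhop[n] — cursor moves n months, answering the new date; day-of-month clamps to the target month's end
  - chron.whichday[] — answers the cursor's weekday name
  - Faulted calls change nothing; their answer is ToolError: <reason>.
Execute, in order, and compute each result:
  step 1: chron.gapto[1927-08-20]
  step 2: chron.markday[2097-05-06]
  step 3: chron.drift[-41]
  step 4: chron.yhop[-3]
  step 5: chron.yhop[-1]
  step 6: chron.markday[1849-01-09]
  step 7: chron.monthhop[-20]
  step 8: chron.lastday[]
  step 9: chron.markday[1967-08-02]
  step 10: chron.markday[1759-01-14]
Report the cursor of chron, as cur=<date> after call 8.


! 1. chron.gapto(d=1927-08-20) -> -326
! 2. chron.markday(d=2097-05-06) -> 2097-05-06
! 3. chron.drift(n=-41) -> 2097-03-26
! 4. chron.yhop(n=-3) -> 2094-03-26
! 5. chron.yhop(n=-1) -> 2093-03-26
! 6. chron.markday(d=1849-01-09) -> 1849-01-09
! 7. chron.monthhop(n=-20) -> 1847-05-09
! 8. chron.lastday() -> 1847-05-31
! 9. chron.markday(d=1967-08-02) -> 1967-08-02
! 10. chron.markday(d=1759-01-14) -> 1759-01-14

Answer: cur=1847-05-31


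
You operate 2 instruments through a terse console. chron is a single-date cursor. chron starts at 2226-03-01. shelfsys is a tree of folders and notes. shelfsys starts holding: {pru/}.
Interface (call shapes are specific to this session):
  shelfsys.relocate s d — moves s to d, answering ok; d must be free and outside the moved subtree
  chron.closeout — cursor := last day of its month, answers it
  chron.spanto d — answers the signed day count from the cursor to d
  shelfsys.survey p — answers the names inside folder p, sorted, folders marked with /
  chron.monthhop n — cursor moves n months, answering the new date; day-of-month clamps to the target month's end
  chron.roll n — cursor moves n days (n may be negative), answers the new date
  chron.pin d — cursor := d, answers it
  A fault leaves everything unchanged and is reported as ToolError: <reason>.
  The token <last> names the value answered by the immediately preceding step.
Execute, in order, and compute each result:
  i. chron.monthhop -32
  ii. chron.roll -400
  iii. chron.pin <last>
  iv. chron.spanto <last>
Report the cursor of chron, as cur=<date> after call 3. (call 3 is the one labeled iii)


Answer: cur=2222-05-27

Derivation:
Step: chron.monthhop[n=-32]
Result: 2223-07-01
Step: chron.roll[n=-400]
Result: 2222-05-27
Step: chron.pin[d=<last>]
Result: 2222-05-27
Step: chron.spanto[d=<last>]
Result: 0


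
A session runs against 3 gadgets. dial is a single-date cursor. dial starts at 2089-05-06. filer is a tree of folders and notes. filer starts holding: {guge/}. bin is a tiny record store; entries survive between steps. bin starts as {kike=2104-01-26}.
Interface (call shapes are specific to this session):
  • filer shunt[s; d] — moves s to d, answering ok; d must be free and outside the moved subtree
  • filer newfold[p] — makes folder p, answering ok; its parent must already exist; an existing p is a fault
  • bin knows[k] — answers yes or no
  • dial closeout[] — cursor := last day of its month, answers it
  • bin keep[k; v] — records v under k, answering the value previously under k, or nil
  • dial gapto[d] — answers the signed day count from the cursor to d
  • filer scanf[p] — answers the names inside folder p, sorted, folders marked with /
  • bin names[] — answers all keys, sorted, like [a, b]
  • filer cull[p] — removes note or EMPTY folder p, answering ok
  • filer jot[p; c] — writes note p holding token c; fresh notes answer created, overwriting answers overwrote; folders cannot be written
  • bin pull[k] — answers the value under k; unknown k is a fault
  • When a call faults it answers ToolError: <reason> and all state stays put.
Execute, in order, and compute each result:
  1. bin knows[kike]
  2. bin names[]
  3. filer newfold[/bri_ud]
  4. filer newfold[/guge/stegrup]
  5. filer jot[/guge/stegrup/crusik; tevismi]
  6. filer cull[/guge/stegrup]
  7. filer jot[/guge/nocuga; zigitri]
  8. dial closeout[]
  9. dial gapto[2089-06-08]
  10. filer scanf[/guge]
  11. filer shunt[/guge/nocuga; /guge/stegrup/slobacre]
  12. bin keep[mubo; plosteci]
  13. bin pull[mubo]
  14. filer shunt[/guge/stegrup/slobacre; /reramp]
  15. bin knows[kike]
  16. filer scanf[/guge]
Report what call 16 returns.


~$ bin knows k='kike'
  yes
~$ bin names
  [kike]
~$ filer newfold p='/bri_ud'
  ok
~$ filer newfold p='/guge/stegrup'
  ok
~$ filer jot p='/guge/stegrup/crusik' c='tevismi'
  created
~$ filer cull p='/guge/stegrup'
  ToolError: not empty
~$ filer jot p='/guge/nocuga' c='zigitri'
  created
~$ dial closeout
  2089-05-31
~$ dial gapto d='2089-06-08'
  8
~$ filer scanf p='/guge'
  [nocuga, stegrup/]
~$ filer shunt s='/guge/nocuga' d='/guge/stegrup/slobacre'
  ok
~$ bin keep k='mubo' v='plosteci'
  nil
~$ bin pull k='mubo'
  plosteci
~$ filer shunt s='/guge/stegrup/slobacre' d='/reramp'
  ok
~$ bin knows k='kike'
  yes
~$ filer scanf p='/guge'
  [stegrup/]

Answer: [stegrup/]


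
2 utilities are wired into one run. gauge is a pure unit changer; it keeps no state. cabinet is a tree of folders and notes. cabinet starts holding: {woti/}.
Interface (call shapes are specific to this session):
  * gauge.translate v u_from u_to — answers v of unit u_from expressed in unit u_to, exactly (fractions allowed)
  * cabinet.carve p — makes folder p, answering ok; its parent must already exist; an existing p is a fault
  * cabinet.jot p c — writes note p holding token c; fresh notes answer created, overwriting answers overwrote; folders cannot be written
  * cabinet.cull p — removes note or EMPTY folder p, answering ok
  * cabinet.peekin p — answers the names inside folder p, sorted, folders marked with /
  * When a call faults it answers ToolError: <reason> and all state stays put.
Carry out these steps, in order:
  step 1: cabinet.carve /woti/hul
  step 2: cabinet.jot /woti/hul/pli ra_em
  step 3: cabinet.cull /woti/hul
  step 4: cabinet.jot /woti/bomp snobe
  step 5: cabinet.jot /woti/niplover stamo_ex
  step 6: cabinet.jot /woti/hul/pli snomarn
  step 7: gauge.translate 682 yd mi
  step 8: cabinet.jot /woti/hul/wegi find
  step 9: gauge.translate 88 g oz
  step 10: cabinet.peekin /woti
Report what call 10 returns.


# 1. cabinet.carve(/woti/hul) ~> ok
# 2. cabinet.jot(/woti/hul/pli, ra_em) ~> created
# 3. cabinet.cull(/woti/hul) ~> ToolError: not empty
# 4. cabinet.jot(/woti/bomp, snobe) ~> created
# 5. cabinet.jot(/woti/niplover, stamo_ex) ~> created
# 6. cabinet.jot(/woti/hul/pli, snomarn) ~> overwrote
# 7. gauge.translate(682, yd, mi) ~> 31/80
# 8. cabinet.jot(/woti/hul/wegi, find) ~> created
# 9. gauge.translate(88, g, oz) ~> 12800000/4123567
# 10. cabinet.peekin(/woti) ~> [bomp, hul/, niplover]

Answer: [bomp, hul/, niplover]


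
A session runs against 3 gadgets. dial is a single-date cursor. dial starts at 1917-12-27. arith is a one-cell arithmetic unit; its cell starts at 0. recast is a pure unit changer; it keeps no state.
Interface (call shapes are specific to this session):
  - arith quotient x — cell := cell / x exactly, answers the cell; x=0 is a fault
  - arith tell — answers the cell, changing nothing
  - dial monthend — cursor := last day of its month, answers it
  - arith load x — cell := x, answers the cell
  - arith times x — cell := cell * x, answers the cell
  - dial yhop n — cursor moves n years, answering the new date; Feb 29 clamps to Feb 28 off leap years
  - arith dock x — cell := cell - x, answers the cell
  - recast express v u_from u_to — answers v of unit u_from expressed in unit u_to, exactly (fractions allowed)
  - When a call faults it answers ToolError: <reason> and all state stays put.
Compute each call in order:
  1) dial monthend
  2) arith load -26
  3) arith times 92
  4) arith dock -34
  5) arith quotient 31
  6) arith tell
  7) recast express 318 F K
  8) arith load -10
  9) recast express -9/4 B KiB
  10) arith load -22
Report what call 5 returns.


Answer: -2358/31

Derivation:
Then dial monthend(), and observe 1917-12-31.
Then arith load passing -26, yielding -26.
Using arith times passing 92, yielding -2392.
Now I run arith dock passing -34, giving -2358.
I try arith quotient passing 31, — result: -2358/31.
I call arith tell(), — result: -2358/31.
I try recast express passing 318, F, K, which returns 77767/180.
Using arith load passing -10, — result: -10.
I invoke recast express passing -9/4, B, KiB, → -9/4096.
I call arith load passing -22, → -22.


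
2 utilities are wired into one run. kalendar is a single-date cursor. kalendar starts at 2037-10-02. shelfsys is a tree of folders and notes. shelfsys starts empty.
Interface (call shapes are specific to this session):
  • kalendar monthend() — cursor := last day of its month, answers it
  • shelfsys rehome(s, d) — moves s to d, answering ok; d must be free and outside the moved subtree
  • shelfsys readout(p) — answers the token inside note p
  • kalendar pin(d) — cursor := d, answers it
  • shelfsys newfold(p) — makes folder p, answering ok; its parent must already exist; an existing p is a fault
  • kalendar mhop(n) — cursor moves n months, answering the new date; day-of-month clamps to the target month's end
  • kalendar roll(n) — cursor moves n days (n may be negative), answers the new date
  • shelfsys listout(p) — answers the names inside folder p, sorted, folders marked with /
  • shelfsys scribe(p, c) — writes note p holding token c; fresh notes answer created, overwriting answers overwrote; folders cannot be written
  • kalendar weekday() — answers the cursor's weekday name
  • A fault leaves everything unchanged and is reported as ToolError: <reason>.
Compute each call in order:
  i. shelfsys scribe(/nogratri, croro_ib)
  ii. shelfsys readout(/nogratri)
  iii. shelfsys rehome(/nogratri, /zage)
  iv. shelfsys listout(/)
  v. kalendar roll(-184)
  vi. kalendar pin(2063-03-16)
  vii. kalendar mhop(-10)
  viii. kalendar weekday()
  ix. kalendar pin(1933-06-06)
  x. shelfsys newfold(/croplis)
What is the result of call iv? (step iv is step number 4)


I run shelfsys scribe(p=/nogratri, c=croro_ib), yielding created.
Using shelfsys readout(p=/nogratri), — result: croro_ib.
Then shelfsys rehome(s=/nogratri, d=/zage), and get ok.
I run shelfsys listout(p=/): [zage].
I call kalendar roll(n=-184), and see 2037-04-01.
Invoking kalendar pin(d=2063-03-16): 2063-03-16.
Calling kalendar mhop(n=-10), and see 2062-05-16.
Using kalendar weekday, and see Tuesday.
I invoke kalendar pin(d=1933-06-06), which returns 1933-06-06.
I call shelfsys newfold(p=/croplis), giving ok.

Answer: [zage]


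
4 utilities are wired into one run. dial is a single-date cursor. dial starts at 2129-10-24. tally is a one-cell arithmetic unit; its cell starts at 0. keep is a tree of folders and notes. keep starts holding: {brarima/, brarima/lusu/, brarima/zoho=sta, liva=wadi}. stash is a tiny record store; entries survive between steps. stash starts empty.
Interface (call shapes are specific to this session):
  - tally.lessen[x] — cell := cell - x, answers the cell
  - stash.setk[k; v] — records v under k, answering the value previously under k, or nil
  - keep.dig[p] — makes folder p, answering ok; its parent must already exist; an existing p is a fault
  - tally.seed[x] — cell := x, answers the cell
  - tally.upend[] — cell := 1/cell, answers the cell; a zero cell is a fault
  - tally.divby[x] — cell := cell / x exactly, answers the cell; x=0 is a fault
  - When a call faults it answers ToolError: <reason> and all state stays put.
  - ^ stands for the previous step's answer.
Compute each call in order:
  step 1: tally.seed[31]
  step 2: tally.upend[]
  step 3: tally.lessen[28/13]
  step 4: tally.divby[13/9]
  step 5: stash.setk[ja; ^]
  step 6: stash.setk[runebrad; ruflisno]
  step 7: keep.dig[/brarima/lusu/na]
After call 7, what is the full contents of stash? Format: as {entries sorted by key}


-> seed(x=31)
<- 31
-> upend()
<- 1/31
-> lessen(x=28/13)
<- -855/403
-> divby(x=13/9)
<- -7695/5239
-> setk(k=ja, v=^)
<- nil
-> setk(k=runebrad, v=ruflisno)
<- nil
-> dig(p=/brarima/lusu/na)
<- ok

Answer: {ja=-7695/5239, runebrad=ruflisno}
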